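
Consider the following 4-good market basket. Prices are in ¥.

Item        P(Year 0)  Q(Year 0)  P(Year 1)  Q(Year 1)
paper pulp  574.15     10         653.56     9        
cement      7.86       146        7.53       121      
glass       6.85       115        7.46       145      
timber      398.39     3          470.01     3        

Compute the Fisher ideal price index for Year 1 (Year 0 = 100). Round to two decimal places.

111.70

Laspeyres component (base-period weights):
ΣP(Year 1)Q(Year 0) = 653.56×10 + 7.53×146 + 7.46×115 + 470.01×3 = 6535.6 + 1099.38 + 857.9 + 1410.03 = 9902.91
ΣP(Year 0)Q(Year 0) = 574.15×10 + 7.86×146 + 6.85×115 + 398.39×3 = 5741.5 + 1147.56 + 787.75 + 1195.17 = 8871.98
L = 9902.91 / 8871.98 × 100 = 111.6201
Paasche component (current-period weights):
ΣP(Year 1)Q(Year 1) = 653.56×9 + 7.53×121 + 7.46×145 + 470.01×3 = 5882.04 + 911.13 + 1081.7 + 1410.03 = 9284.9
ΣP(Year 0)Q(Year 1) = 574.15×9 + 7.86×121 + 6.85×145 + 398.39×3 = 5167.35 + 951.06 + 993.25 + 1195.17 = 8306.83
P = 9284.9 / 8306.83 × 100 = 111.7743
Fisher = √(L × P) = √(111.6201 × 111.7743) = 111.6972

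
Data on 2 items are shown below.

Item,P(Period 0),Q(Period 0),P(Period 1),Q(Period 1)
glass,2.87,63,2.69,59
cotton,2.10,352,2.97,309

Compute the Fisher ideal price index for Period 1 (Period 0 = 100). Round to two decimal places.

131.81

Laspeyres component (base-period weights):
ΣP(Period 1)Q(Period 0) = 2.69×63 + 2.97×352 = 169.47 + 1045.44 = 1214.91
ΣP(Period 0)Q(Period 0) = 2.87×63 + 2.10×352 = 180.81 + 739.2 = 920.01
L = 1214.91 / 920.01 × 100 = 132.0540
Paasche component (current-period weights):
ΣP(Period 1)Q(Period 1) = 2.69×59 + 2.97×309 = 158.71 + 917.73 = 1076.44
ΣP(Period 0)Q(Period 1) = 2.87×59 + 2.10×309 = 169.33 + 648.9 = 818.23
P = 1076.44 / 818.23 × 100 = 131.5571
Fisher = √(L × P) = √(132.0540 × 131.5571) = 131.8053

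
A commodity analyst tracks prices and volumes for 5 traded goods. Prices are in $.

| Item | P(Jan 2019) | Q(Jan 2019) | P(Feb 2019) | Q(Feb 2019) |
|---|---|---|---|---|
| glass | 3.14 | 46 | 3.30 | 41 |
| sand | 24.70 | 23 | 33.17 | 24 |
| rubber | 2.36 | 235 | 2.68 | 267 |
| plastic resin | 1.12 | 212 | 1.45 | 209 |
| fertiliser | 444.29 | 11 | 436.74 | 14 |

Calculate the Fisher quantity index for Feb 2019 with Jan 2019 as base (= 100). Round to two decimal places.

121.64

Laspeyres component (base-period weights):
ΣP(Jan 2019)Q(Feb 2019) = 3.14×41 + 24.70×24 + 2.36×267 + 1.12×209 + 444.29×14 = 128.74 + 592.8 + 630.12 + 234.08 + 6220.06 = 7805.8
ΣP(Jan 2019)Q(Jan 2019) = 3.14×46 + 24.70×23 + 2.36×235 + 1.12×212 + 444.29×11 = 144.44 + 568.1 + 554.6 + 237.44 + 4887.19 = 6391.77
L = 7805.8 / 6391.77 × 100 = 122.1227
Paasche component (current-period weights):
ΣP(Feb 2019)Q(Feb 2019) = 3.30×41 + 33.17×24 + 2.68×267 + 1.45×209 + 436.74×14 = 135.3 + 796.08 + 715.56 + 303.05 + 6114.36 = 8064.35
ΣP(Feb 2019)Q(Jan 2019) = 3.30×46 + 33.17×23 + 2.68×235 + 1.45×212 + 436.74×11 = 151.8 + 762.91 + 629.8 + 307.4 + 4804.14 = 6656.05
P = 8064.35 / 6656.05 × 100 = 121.1582
Fisher = √(L × P) = √(122.1227 × 121.1582) = 121.6395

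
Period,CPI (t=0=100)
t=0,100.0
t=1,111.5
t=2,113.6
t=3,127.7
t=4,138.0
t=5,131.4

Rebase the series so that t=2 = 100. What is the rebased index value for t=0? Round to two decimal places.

Rebased(t=0) = 100.0 / 113.6 × 100 = 88.0282

88.03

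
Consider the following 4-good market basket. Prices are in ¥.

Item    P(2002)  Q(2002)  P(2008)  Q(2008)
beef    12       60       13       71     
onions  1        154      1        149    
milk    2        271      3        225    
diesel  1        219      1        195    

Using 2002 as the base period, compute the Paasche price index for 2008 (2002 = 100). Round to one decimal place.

Paasche price index uses current-period quantities as weights.
ΣP(2008)·Q(2008) = 13×71 + 1×149 + 3×225 + 1×195 = 923 + 149 + 675 + 195 = 1942
ΣP(2002)·Q(2008) = 12×71 + 1×149 + 2×225 + 1×195 = 852 + 149 + 450 + 195 = 1646
Index = 1942 / 1646 × 100 = 117.9830

118.0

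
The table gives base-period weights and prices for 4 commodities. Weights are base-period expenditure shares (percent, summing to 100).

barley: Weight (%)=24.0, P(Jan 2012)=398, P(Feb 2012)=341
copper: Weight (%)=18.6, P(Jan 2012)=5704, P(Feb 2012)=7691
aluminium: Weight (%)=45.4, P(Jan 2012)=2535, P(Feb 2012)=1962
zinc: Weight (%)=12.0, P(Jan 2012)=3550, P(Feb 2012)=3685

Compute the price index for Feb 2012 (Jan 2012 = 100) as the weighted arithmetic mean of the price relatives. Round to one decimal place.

barley: 24.0 × (341/398) = 24.0 × 0.856784 = 20.5628
copper: 18.6 × (7691/5704) = 18.6 × 1.348352 = 25.0793
aluminium: 45.4 × (1962/2535) = 45.4 × 0.773964 = 35.1380
zinc: 12.0 × (3685/3550) = 12.0 × 1.038028 = 12.4563
Index = Σ wᵢ·(p₁ᵢ/p₀ᵢ) = 20.5628 + 25.0793 + 35.1380 + 12.4563 = 93.2365

93.2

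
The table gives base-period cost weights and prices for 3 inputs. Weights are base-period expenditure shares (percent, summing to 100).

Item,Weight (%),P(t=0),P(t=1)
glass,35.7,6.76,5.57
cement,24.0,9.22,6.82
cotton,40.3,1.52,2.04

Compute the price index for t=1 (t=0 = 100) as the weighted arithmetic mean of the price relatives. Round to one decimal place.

glass: 35.7 × (5.57/6.76) = 35.7 × 0.823964 = 29.4155
cement: 24.0 × (6.82/9.22) = 24.0 × 0.739696 = 17.7527
cotton: 40.3 × (2.04/1.52) = 40.3 × 1.342105 = 54.0868
Index = Σ wᵢ·(p₁ᵢ/p₀ᵢ) = 29.4155 + 17.7527 + 54.0868 = 101.2551

101.3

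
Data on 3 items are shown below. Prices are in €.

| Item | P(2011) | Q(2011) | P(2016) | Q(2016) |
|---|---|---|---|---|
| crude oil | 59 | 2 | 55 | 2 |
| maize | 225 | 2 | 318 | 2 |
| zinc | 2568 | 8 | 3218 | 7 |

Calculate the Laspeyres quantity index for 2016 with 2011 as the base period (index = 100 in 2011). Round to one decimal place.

Laspeyres quantity index uses base-period prices as weights.
ΣP(2011)·Q(2016) = 59×2 + 225×2 + 2568×7 = 118 + 450 + 17976 = 18544
ΣP(2011)·Q(2011) = 59×2 + 225×2 + 2568×8 = 118 + 450 + 20544 = 21112
Index = 18544 / 21112 × 100 = 87.8363

87.8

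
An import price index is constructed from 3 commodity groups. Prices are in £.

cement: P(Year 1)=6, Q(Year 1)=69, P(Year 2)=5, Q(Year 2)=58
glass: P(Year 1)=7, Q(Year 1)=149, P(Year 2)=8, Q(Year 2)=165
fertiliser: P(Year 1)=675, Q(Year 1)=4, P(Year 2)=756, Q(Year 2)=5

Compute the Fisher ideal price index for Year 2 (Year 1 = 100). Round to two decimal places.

110.11

Laspeyres component (base-period weights):
ΣP(Year 2)Q(Year 1) = 5×69 + 8×149 + 756×4 = 345 + 1192 + 3024 = 4561
ΣP(Year 1)Q(Year 1) = 6×69 + 7×149 + 675×4 = 414 + 1043 + 2700 = 4157
L = 4561 / 4157 × 100 = 109.7185
Paasche component (current-period weights):
ΣP(Year 2)Q(Year 2) = 5×58 + 8×165 + 756×5 = 290 + 1320 + 3780 = 5390
ΣP(Year 1)Q(Year 2) = 6×58 + 7×165 + 675×5 = 348 + 1155 + 3375 = 4878
P = 5390 / 4878 × 100 = 110.4961
Fisher = √(L × P) = √(109.7185 × 110.4961) = 110.1066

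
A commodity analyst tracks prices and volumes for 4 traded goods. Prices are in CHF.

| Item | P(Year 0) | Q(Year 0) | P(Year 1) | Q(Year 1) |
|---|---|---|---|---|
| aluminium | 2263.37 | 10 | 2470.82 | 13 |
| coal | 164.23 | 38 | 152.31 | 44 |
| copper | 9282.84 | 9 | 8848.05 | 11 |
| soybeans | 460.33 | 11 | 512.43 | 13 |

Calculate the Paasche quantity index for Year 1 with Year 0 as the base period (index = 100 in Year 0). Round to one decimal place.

123.4

Paasche quantity index uses current-period prices as weights.
ΣP(Year 1)·Q(Year 1) = 2470.82×13 + 152.31×44 + 8848.05×11 + 512.43×13 = 32120.66 + 6701.64 + 97328.55 + 6661.59 = 142812.44
ΣP(Year 1)·Q(Year 0) = 2470.82×10 + 152.31×38 + 8848.05×9 + 512.43×11 = 24708.2 + 5787.78 + 79632.45 + 5636.73 = 115765.16
Index = 142812.44 / 115765.16 × 100 = 123.3639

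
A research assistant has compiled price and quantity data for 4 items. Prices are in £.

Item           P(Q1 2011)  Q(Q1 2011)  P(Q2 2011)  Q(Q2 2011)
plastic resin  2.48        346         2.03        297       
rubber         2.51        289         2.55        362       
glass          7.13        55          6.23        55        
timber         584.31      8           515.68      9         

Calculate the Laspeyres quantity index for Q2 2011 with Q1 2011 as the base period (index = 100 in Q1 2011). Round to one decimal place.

Laspeyres quantity index uses base-period prices as weights.
ΣP(Q1 2011)·Q(Q2 2011) = 2.48×297 + 2.51×362 + 7.13×55 + 584.31×9 = 736.56 + 908.62 + 392.15 + 5258.79 = 7296.12
ΣP(Q1 2011)·Q(Q1 2011) = 2.48×346 + 2.51×289 + 7.13×55 + 584.31×8 = 858.08 + 725.39 + 392.15 + 4674.48 = 6650.1
Index = 7296.12 / 6650.1 × 100 = 109.7144

109.7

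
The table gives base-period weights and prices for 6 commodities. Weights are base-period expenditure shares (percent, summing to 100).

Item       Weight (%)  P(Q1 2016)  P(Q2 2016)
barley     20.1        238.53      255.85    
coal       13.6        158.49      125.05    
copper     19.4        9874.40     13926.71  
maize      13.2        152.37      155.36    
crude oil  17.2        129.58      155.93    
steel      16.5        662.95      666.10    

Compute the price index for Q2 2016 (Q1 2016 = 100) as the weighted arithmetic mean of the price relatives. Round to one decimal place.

barley: 20.1 × (255.85/238.53) = 20.1 × 1.072611 = 21.5595
coal: 13.6 × (125.05/158.49) = 13.6 × 0.789009 = 10.7305
copper: 19.4 × (13926.71/9874.40) = 19.4 × 1.410385 = 27.3615
maize: 13.2 × (155.36/152.37) = 13.2 × 1.019623 = 13.4590
crude oil: 17.2 × (155.93/129.58) = 17.2 × 1.203349 = 20.6976
steel: 16.5 × (666.10/662.95) = 16.5 × 1.004751 = 16.5784
Index = Σ wᵢ·(p₁ᵢ/p₀ᵢ) = 21.5595 + 10.7305 + 27.3615 + 13.4590 + 20.6976 + 16.5784 = 110.3865

110.4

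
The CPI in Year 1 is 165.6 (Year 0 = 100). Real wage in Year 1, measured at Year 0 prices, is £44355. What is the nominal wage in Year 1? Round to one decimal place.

Nominal = Real × (Index/100) = 44355 × (165.6/100)
        = 44355 × 1.656 = 73451.8800

73451.9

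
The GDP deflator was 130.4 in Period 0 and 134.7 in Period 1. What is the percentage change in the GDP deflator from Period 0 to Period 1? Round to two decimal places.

3.30%

Change = (134.7 − 130.4) / 130.4 × 100
       = 4.3 / 130.4 × 100 = 3.2975%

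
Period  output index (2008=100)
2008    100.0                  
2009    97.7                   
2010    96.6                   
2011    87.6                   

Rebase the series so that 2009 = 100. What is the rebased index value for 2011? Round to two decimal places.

89.66

Rebased(2011) = 87.6 / 97.7 × 100 = 89.6622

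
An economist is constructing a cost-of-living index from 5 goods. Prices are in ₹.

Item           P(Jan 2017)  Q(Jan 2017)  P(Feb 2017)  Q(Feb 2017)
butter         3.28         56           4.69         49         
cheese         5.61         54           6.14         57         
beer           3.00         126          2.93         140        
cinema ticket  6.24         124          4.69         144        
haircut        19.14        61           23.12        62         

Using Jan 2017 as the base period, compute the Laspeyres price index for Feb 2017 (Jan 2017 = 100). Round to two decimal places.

105.32

Laspeyres price index uses base-period quantities as weights.
ΣP(Feb 2017)·Q(Jan 2017) = 4.69×56 + 6.14×54 + 2.93×126 + 4.69×124 + 23.12×61 = 262.64 + 331.56 + 369.18 + 581.56 + 1410.32 = 2955.26
ΣP(Jan 2017)·Q(Jan 2017) = 3.28×56 + 5.61×54 + 3.00×126 + 6.24×124 + 19.14×61 = 183.68 + 302.94 + 378 + 773.76 + 1167.54 = 2805.92
Index = 2955.26 / 2805.92 × 100 = 105.3223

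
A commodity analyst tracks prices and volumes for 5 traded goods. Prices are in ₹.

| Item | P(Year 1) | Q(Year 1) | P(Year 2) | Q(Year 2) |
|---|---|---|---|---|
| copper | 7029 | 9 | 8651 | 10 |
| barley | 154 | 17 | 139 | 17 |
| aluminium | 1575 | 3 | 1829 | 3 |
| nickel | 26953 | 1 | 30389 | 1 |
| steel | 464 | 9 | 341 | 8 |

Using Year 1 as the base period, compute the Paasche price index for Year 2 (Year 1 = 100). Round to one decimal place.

117.7

Paasche price index uses current-period quantities as weights.
ΣP(Year 2)·Q(Year 2) = 8651×10 + 139×17 + 1829×3 + 30389×1 + 341×8 = 86510 + 2363 + 5487 + 30389 + 2728 = 127477
ΣP(Year 1)·Q(Year 2) = 7029×10 + 154×17 + 1575×3 + 26953×1 + 464×8 = 70290 + 2618 + 4725 + 26953 + 3712 = 108298
Index = 127477 / 108298 × 100 = 117.7095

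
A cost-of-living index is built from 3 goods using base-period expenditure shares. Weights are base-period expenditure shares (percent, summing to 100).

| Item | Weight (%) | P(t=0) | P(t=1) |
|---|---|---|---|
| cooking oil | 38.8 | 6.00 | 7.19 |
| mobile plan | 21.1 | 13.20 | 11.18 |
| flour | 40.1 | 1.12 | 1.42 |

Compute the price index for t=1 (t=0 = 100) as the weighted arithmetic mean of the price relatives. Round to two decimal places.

115.21

cooking oil: 38.8 × (7.19/6.00) = 38.8 × 1.198333 = 46.4953
mobile plan: 21.1 × (11.18/13.20) = 21.1 × 0.846970 = 17.8711
flour: 40.1 × (1.42/1.12) = 40.1 × 1.267857 = 50.8411
Index = Σ wᵢ·(p₁ᵢ/p₀ᵢ) = 46.4953 + 17.8711 + 50.8411 = 115.2075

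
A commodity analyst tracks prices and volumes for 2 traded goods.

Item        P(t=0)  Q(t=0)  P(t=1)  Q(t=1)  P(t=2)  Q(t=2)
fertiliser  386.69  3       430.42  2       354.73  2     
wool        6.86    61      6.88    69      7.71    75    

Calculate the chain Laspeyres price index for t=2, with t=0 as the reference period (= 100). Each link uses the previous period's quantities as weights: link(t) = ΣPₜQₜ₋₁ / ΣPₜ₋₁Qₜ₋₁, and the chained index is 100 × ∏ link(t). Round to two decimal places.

Link t=0→t=1:
ΣP(t=1)Q(t=0) = 430.42×3 + 6.88×61 = 1291.26 + 419.68 = 1710.94
ΣP(t=0)Q(t=0) = 386.69×3 + 6.86×61 = 1160.07 + 418.46 = 1578.53
link = 1710.94/1578.53 = 1.083882
Link t=1→t=2:
ΣP(t=2)Q(t=1) = 354.73×2 + 7.71×69 = 709.46 + 531.99 = 1241.45
ΣP(t=1)Q(t=1) = 430.42×2 + 6.88×69 = 860.84 + 474.72 = 1335.56
link = 1241.45/1335.56 = 0.929535
Chained index = 100 × 1.083882 × 0.929535 = 100.7506

100.75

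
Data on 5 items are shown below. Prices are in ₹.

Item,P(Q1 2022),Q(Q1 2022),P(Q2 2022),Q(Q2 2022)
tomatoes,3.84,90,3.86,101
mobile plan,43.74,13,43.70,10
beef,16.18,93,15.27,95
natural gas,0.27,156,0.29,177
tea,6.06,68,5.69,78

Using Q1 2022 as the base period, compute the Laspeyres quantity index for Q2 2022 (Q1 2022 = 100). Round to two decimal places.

100.34

Laspeyres quantity index uses base-period prices as weights.
ΣP(Q1 2022)·Q(Q2 2022) = 3.84×101 + 43.74×10 + 16.18×95 + 0.27×177 + 6.06×78 = 387.84 + 437.4 + 1537.1 + 47.79 + 472.68 = 2882.81
ΣP(Q1 2022)·Q(Q1 2022) = 3.84×90 + 43.74×13 + 16.18×93 + 0.27×156 + 6.06×68 = 345.6 + 568.62 + 1504.74 + 42.12 + 412.08 = 2873.16
Index = 2882.81 / 2873.16 × 100 = 100.3359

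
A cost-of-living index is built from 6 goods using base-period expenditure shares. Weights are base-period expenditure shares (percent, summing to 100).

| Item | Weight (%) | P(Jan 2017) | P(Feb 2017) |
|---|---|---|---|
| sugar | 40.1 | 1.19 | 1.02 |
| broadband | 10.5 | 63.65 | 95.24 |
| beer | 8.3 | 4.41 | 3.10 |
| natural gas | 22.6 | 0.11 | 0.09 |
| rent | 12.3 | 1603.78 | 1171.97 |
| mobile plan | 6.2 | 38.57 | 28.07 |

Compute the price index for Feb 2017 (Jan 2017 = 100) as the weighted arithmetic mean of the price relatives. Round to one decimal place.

87.9

sugar: 40.1 × (1.02/1.19) = 40.1 × 0.857143 = 34.3714
broadband: 10.5 × (95.24/63.65) = 10.5 × 1.496308 = 15.7112
beer: 8.3 × (3.10/4.41) = 8.3 × 0.702948 = 5.8345
natural gas: 22.6 × (0.09/0.11) = 22.6 × 0.818182 = 18.4909
rent: 12.3 × (1171.97/1603.78) = 12.3 × 0.730755 = 8.9883
mobile plan: 6.2 × (28.07/38.57) = 6.2 × 0.727768 = 4.5122
Index = Σ wᵢ·(p₁ᵢ/p₀ᵢ) = 34.3714 + 15.7112 + 5.8345 + 18.4909 + 8.9883 + 4.5122 = 87.9085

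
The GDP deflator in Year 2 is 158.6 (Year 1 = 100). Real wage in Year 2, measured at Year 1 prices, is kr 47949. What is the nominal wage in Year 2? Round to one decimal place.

Nominal = Real × (Index/100) = 47949 × (158.6/100)
        = 47949 × 1.586 = 76047.1140

76047.1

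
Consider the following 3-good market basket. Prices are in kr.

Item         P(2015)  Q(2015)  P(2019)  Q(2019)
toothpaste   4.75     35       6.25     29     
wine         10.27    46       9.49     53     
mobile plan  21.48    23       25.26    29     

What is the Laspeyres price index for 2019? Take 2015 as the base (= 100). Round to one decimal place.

Laspeyres price index uses base-period quantities as weights.
ΣP(2019)·Q(2015) = 6.25×35 + 9.49×46 + 25.26×23 = 218.75 + 436.54 + 580.98 = 1236.27
ΣP(2015)·Q(2015) = 4.75×35 + 10.27×46 + 21.48×23 = 166.25 + 472.42 + 494.04 = 1132.71
Index = 1236.27 / 1132.71 × 100 = 109.1427

109.1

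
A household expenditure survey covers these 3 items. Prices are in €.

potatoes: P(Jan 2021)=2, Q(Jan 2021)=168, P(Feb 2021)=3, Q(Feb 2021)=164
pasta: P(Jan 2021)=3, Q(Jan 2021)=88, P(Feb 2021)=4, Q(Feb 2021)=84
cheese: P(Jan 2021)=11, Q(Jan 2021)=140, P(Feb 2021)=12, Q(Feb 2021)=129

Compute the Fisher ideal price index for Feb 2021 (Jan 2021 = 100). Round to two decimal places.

118.68

Laspeyres component (base-period weights):
ΣP(Feb 2021)Q(Jan 2021) = 3×168 + 4×88 + 12×140 = 504 + 352 + 1680 = 2536
ΣP(Jan 2021)Q(Jan 2021) = 2×168 + 3×88 + 11×140 = 336 + 264 + 1540 = 2140
L = 2536 / 2140 × 100 = 118.5047
Paasche component (current-period weights):
ΣP(Feb 2021)Q(Feb 2021) = 3×164 + 4×84 + 12×129 = 492 + 336 + 1548 = 2376
ΣP(Jan 2021)Q(Feb 2021) = 2×164 + 3×84 + 11×129 = 328 + 252 + 1419 = 1999
P = 2376 / 1999 × 100 = 118.8594
Fisher = √(L × P) = √(118.5047 × 118.8594) = 118.6819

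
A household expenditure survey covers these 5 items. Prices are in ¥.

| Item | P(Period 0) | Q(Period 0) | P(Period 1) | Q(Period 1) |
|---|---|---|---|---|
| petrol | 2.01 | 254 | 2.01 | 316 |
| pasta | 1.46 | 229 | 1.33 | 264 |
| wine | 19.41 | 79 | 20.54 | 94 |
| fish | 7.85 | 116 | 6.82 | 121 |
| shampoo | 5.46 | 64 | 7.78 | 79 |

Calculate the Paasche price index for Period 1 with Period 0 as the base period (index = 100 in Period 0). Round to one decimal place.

Paasche price index uses current-period quantities as weights.
ΣP(Period 1)·Q(Period 1) = 2.01×316 + 1.33×264 + 20.54×94 + 6.82×121 + 7.78×79 = 635.16 + 351.12 + 1930.76 + 825.22 + 614.62 = 4356.88
ΣP(Period 0)·Q(Period 1) = 2.01×316 + 1.46×264 + 19.41×94 + 7.85×121 + 5.46×79 = 635.16 + 385.44 + 1824.54 + 949.85 + 431.34 = 4226.33
Index = 4356.88 / 4226.33 × 100 = 103.0890

103.1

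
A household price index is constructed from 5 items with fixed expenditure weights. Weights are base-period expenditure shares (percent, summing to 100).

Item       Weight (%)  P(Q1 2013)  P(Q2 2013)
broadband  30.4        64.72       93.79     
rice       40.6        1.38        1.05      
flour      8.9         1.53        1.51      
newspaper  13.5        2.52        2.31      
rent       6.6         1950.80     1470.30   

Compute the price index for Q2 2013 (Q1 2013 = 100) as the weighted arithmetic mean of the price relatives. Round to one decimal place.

101.1

broadband: 30.4 × (93.79/64.72) = 30.4 × 1.449166 = 44.0546
rice: 40.6 × (1.05/1.38) = 40.6 × 0.760870 = 30.8913
flour: 8.9 × (1.51/1.53) = 8.9 × 0.986928 = 8.7837
newspaper: 13.5 × (2.31/2.52) = 13.5 × 0.916667 = 12.3750
rent: 6.6 × (1470.30/1950.80) = 6.6 × 0.753691 = 4.9744
Index = Σ wᵢ·(p₁ᵢ/p₀ᵢ) = 44.0546 + 30.8913 + 8.7837 + 12.3750 + 4.9744 = 101.0790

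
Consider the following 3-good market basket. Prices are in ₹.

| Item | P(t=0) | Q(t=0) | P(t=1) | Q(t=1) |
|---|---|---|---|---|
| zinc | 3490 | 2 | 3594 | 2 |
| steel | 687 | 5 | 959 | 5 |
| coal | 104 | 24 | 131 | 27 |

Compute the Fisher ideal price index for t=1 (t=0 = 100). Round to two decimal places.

117.27

Laspeyres component (base-period weights):
ΣP(t=1)Q(t=0) = 3594×2 + 959×5 + 131×24 = 7188 + 4795 + 3144 = 15127
ΣP(t=0)Q(t=0) = 3490×2 + 687×5 + 104×24 = 6980 + 3435 + 2496 = 12911
L = 15127 / 12911 × 100 = 117.1637
Paasche component (current-period weights):
ΣP(t=1)Q(t=1) = 3594×2 + 959×5 + 131×27 = 7188 + 4795 + 3537 = 15520
ΣP(t=0)Q(t=1) = 3490×2 + 687×5 + 104×27 = 6980 + 3435 + 2808 = 13223
P = 15520 / 13223 × 100 = 117.3712
Fisher = √(L × P) = √(117.1637 × 117.3712) = 117.2674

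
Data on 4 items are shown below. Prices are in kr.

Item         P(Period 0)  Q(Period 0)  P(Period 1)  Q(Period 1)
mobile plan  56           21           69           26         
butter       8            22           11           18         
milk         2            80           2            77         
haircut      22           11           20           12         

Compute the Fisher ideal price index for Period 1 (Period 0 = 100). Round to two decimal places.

118.15

Laspeyres component (base-period weights):
ΣP(Period 1)Q(Period 0) = 69×21 + 11×22 + 2×80 + 20×11 = 1449 + 242 + 160 + 220 = 2071
ΣP(Period 0)Q(Period 0) = 56×21 + 8×22 + 2×80 + 22×11 = 1176 + 176 + 160 + 242 = 1754
L = 2071 / 1754 × 100 = 118.0730
Paasche component (current-period weights):
ΣP(Period 1)Q(Period 1) = 69×26 + 11×18 + 2×77 + 20×12 = 1794 + 198 + 154 + 240 = 2386
ΣP(Period 0)Q(Period 1) = 56×26 + 8×18 + 2×77 + 22×12 = 1456 + 144 + 154 + 264 = 2018
P = 2386 / 2018 × 100 = 118.2359
Fisher = √(L × P) = √(118.0730 × 118.2359) = 118.1544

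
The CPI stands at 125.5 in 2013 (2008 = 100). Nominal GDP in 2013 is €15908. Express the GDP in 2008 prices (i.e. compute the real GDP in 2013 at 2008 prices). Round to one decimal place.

Real = Nominal ÷ (Index/100) = 15908 ÷ (125.5/100)
     = 15908 ÷ 1.255 = 12675.6972

12675.7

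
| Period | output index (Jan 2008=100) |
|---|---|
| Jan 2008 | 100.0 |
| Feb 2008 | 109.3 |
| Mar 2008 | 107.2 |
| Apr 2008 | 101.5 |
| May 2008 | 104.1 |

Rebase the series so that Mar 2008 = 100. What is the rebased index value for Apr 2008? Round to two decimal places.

94.68

Rebased(Apr 2008) = 101.5 / 107.2 × 100 = 94.6828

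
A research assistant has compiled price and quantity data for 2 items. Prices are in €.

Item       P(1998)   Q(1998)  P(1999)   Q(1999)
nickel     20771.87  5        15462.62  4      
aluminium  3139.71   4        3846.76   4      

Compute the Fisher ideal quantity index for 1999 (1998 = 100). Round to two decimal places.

Laspeyres component (base-period weights):
ΣP(1998)Q(1999) = 20771.87×4 + 3139.71×4 = 83087.48 + 12558.84 = 95646.32
ΣP(1998)Q(1998) = 20771.87×5 + 3139.71×4 = 103859.35 + 12558.84 = 116418.19
L = 95646.32 / 116418.19 × 100 = 82.1575
Paasche component (current-period weights):
ΣP(1999)Q(1999) = 15462.62×4 + 3846.76×4 = 61850.48 + 15387.04 = 77237.52
ΣP(1999)Q(1998) = 15462.62×5 + 3846.76×4 = 77313.1 + 15387.04 = 92700.14
P = 77237.52 / 92700.14 × 100 = 83.3197
Fisher = √(L × P) = √(82.1575 × 83.3197) = 82.7366

82.74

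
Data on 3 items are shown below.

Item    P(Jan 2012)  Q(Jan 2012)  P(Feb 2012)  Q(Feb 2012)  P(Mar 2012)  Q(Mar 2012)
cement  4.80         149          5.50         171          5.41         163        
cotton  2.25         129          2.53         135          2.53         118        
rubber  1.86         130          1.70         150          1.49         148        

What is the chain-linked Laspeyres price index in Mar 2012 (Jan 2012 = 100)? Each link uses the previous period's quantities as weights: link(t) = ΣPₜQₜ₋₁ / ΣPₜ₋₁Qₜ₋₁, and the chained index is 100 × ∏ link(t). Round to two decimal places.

106.25

Link Jan 2012→Feb 2012:
ΣP(Feb 2012)Q(Jan 2012) = 5.50×149 + 2.53×129 + 1.70×130 = 819.5 + 326.37 + 221 = 1366.87
ΣP(Jan 2012)Q(Jan 2012) = 4.80×149 + 2.25×129 + 1.86×130 = 715.2 + 290.25 + 241.8 = 1247.25
link = 1366.87/1247.25 = 1.095907
Link Feb 2012→Mar 2012:
ΣP(Mar 2012)Q(Feb 2012) = 5.41×171 + 2.53×135 + 1.49×150 = 925.11 + 341.55 + 223.5 = 1490.16
ΣP(Feb 2012)Q(Feb 2012) = 5.50×171 + 2.53×135 + 1.70×150 = 940.5 + 341.55 + 255 = 1537.05
link = 1490.16/1537.05 = 0.969494
Chained index = 100 × 1.095907 × 0.969494 = 106.2475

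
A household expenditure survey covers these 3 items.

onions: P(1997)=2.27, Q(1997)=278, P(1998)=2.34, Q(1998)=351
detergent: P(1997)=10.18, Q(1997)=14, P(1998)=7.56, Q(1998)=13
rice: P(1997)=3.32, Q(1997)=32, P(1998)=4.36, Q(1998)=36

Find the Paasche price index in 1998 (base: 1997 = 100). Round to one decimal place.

Paasche price index uses current-period quantities as weights.
ΣP(1998)·Q(1998) = 2.34×351 + 7.56×13 + 4.36×36 = 821.34 + 98.28 + 156.96 = 1076.58
ΣP(1997)·Q(1998) = 2.27×351 + 10.18×13 + 3.32×36 = 796.77 + 132.34 + 119.52 = 1048.63
Index = 1076.58 / 1048.63 × 100 = 102.6654

102.7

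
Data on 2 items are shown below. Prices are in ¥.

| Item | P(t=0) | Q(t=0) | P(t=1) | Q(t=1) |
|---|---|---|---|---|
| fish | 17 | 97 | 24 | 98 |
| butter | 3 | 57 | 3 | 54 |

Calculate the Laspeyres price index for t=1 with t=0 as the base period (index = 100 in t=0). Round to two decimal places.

137.31

Laspeyres price index uses base-period quantities as weights.
ΣP(t=1)·Q(t=0) = 24×97 + 3×57 = 2328 + 171 = 2499
ΣP(t=0)·Q(t=0) = 17×97 + 3×57 = 1649 + 171 = 1820
Index = 2499 / 1820 × 100 = 137.3077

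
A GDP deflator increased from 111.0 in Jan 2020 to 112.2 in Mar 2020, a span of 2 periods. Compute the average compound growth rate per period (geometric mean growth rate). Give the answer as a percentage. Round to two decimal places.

Growth factor = (112.2/111.0)^(1/2) = (1.010811)^(1/2) = 1.005391
Growth rate = 1.005391 − 1 = 0.005391 = 0.5391%

0.54%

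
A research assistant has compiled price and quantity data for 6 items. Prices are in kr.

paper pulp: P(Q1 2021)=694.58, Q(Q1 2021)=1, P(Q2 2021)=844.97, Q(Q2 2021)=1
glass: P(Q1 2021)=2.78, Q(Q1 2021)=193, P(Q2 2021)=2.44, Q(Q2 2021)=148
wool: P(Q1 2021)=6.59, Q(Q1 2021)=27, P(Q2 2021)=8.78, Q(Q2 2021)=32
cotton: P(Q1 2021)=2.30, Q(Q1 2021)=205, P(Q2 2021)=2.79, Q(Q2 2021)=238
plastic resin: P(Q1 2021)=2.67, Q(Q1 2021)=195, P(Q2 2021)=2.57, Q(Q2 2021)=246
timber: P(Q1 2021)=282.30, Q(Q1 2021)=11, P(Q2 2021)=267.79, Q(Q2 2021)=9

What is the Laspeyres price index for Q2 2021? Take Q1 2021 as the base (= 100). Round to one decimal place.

Laspeyres price index uses base-period quantities as weights.
ΣP(Q2 2021)·Q(Q1 2021) = 844.97×1 + 2.44×193 + 8.78×27 + 2.79×205 + 2.57×195 + 267.79×11 = 844.97 + 470.92 + 237.06 + 571.95 + 501.15 + 2945.69 = 5571.74
ΣP(Q1 2021)·Q(Q1 2021) = 694.58×1 + 2.78×193 + 6.59×27 + 2.30×205 + 2.67×195 + 282.30×11 = 694.58 + 536.54 + 177.93 + 471.5 + 520.65 + 3105.3 = 5506.5
Index = 5571.74 / 5506.5 × 100 = 101.1848

101.2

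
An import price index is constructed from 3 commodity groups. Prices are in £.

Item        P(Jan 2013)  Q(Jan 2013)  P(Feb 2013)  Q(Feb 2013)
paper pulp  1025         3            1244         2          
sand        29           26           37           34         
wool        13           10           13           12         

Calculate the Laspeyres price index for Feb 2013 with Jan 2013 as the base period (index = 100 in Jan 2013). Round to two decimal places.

121.85

Laspeyres price index uses base-period quantities as weights.
ΣP(Feb 2013)·Q(Jan 2013) = 1244×3 + 37×26 + 13×10 = 3732 + 962 + 130 = 4824
ΣP(Jan 2013)·Q(Jan 2013) = 1025×3 + 29×26 + 13×10 = 3075 + 754 + 130 = 3959
Index = 4824 / 3959 × 100 = 121.8490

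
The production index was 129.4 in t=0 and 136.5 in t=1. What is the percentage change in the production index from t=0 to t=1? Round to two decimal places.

5.49%

Change = (136.5 − 129.4) / 129.4 × 100
       = 7.1 / 129.4 × 100 = 5.4869%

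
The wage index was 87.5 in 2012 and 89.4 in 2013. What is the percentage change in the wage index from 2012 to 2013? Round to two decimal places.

Change = (89.4 − 87.5) / 87.5 × 100
       = 1.9 / 87.5 × 100 = 2.1714%

2.17%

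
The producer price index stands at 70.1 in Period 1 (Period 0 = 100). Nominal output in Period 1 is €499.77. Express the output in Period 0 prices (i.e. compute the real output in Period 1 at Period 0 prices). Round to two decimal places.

712.94

Real = Nominal ÷ (Index/100) = 499.77 ÷ (70.1/100)
     = 499.77 ÷ 0.701 = 712.9387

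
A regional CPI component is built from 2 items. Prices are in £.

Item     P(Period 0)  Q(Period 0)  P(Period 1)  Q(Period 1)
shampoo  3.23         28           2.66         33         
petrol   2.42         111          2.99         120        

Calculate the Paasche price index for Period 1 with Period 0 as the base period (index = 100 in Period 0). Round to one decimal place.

112.5

Paasche price index uses current-period quantities as weights.
ΣP(Period 1)·Q(Period 1) = 2.66×33 + 2.99×120 = 87.78 + 358.8 = 446.58
ΣP(Period 0)·Q(Period 1) = 3.23×33 + 2.42×120 = 106.59 + 290.4 = 396.99
Index = 446.58 / 396.99 × 100 = 112.4915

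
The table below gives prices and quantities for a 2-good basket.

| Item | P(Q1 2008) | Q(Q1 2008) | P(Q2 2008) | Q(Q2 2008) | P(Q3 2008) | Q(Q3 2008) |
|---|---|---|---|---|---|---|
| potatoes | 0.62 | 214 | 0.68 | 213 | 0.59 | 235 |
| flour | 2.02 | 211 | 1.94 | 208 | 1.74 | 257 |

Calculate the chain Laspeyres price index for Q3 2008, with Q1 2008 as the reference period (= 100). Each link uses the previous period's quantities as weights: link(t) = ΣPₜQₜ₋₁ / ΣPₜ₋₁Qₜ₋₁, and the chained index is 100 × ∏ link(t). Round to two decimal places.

Link Q1 2008→Q2 2008:
ΣP(Q2 2008)Q(Q1 2008) = 0.68×214 + 1.94×211 = 145.52 + 409.34 = 554.86
ΣP(Q1 2008)Q(Q1 2008) = 0.62×214 + 2.02×211 = 132.68 + 426.22 = 558.9
link = 554.86/558.9 = 0.992772
Link Q2 2008→Q3 2008:
ΣP(Q3 2008)Q(Q2 2008) = 0.59×213 + 1.74×208 = 125.67 + 361.92 = 487.59
ΣP(Q2 2008)Q(Q2 2008) = 0.68×213 + 1.94×208 = 144.84 + 403.52 = 548.36
link = 487.59/548.36 = 0.889179
Chained index = 100 × 0.992772 × 0.889179 = 88.2751

88.28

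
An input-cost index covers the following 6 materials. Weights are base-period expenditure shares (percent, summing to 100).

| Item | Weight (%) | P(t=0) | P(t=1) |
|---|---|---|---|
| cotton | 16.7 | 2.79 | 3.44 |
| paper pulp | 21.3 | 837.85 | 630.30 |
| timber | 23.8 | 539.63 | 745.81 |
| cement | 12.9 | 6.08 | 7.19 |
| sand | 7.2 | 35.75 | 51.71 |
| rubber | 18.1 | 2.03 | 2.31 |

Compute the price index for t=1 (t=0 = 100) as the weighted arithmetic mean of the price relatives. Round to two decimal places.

cotton: 16.7 × (3.44/2.79) = 16.7 × 1.232975 = 20.5907
paper pulp: 21.3 × (630.30/837.85) = 21.3 × 0.752283 = 16.0236
timber: 23.8 × (745.81/539.63) = 23.8 × 1.382077 = 32.8934
cement: 12.9 × (7.19/6.08) = 12.9 × 1.182566 = 15.2551
sand: 7.2 × (51.71/35.75) = 7.2 × 1.446434 = 10.4143
rubber: 18.1 × (2.31/2.03) = 18.1 × 1.137931 = 20.5966
Index = Σ wᵢ·(p₁ᵢ/p₀ᵢ) = 20.5907 + 16.0236 + 32.8934 + 15.2551 + 10.4143 + 20.5966 = 115.7737

115.77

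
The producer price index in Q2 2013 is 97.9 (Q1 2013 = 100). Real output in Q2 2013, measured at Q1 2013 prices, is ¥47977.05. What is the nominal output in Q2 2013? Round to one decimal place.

Nominal = Real × (Index/100) = 47977.05 × (97.9/100)
        = 47977.05 × 0.979 = 46969.5320

46969.5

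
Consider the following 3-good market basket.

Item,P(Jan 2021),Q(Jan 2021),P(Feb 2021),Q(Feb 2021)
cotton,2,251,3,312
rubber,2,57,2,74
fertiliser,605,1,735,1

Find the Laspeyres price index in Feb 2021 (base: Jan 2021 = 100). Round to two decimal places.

131.20

Laspeyres price index uses base-period quantities as weights.
ΣP(Feb 2021)·Q(Jan 2021) = 3×251 + 2×57 + 735×1 = 753 + 114 + 735 = 1602
ΣP(Jan 2021)·Q(Jan 2021) = 2×251 + 2×57 + 605×1 = 502 + 114 + 605 = 1221
Index = 1602 / 1221 × 100 = 131.2039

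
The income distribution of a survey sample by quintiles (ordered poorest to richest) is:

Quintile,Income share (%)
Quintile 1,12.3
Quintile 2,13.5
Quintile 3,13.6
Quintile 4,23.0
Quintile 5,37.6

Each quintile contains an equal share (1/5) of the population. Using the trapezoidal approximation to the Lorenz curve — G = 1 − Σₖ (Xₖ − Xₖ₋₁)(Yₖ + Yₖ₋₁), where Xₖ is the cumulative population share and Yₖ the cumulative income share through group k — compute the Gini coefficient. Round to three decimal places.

0.240

Cumulative income shares Yₖ: 0.1230, 0.2580, 0.3940, 0.6240, 1.0000
Σ (Xₖ−Xₖ₋₁)(Yₖ+Yₖ₋₁) = (1/5)(0.1230+0.0000) + (1/5)(0.2580+0.1230) + (1/5)(0.3940+0.2580) + (1/5)(0.6240+0.3940) + (1/5)(1.0000+0.6240)
  = 0.0246 + 0.0762 + 0.1304 + 0.2036 + 0.3248 = 0.7596
G = 1 − 0.7596 = 0.2404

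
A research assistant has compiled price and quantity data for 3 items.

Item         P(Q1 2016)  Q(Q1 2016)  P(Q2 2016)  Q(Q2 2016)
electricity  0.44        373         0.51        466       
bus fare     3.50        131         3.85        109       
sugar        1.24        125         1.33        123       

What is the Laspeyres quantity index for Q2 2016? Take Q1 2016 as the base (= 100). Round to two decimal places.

95.04

Laspeyres quantity index uses base-period prices as weights.
ΣP(Q1 2016)·Q(Q2 2016) = 0.44×466 + 3.50×109 + 1.24×123 = 205.04 + 381.5 + 152.52 = 739.06
ΣP(Q1 2016)·Q(Q1 2016) = 0.44×373 + 3.50×131 + 1.24×125 = 164.12 + 458.5 + 155 = 777.62
Index = 739.06 / 777.62 × 100 = 95.0413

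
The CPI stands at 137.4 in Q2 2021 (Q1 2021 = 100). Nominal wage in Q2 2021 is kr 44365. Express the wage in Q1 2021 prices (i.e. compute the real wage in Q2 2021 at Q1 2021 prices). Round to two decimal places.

Real = Nominal ÷ (Index/100) = 44365 ÷ (137.4/100)
     = 44365 ÷ 1.374 = 32288.9374

32288.94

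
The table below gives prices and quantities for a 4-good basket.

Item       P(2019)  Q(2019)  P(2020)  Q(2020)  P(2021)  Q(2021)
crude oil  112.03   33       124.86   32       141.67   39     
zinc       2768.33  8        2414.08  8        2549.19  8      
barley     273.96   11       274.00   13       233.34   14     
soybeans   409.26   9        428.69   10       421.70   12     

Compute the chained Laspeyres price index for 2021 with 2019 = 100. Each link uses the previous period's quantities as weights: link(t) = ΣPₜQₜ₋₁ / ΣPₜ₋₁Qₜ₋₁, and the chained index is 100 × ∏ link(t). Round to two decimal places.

96.18

Link 2019→2020:
ΣP(2020)Q(2019) = 124.86×33 + 2414.08×8 + 274.00×11 + 428.69×9 = 4120.38 + 19312.64 + 3014 + 3858.21 = 30305.23
ΣP(2019)Q(2019) = 112.03×33 + 2768.33×8 + 273.96×11 + 409.26×9 = 3696.99 + 22146.64 + 3013.56 + 3683.34 = 32540.53
link = 30305.23/32540.53 = 0.931307
Link 2020→2021:
ΣP(2021)Q(2020) = 141.67×32 + 2549.19×8 + 233.34×13 + 421.70×10 = 4533.44 + 20393.52 + 3033.42 + 4217 = 32177.38
ΣP(2020)Q(2020) = 124.86×32 + 2414.08×8 + 274.00×13 + 428.69×10 = 3995.52 + 19312.64 + 3562 + 4286.9 = 31157.06
link = 32177.38/31157.06 = 1.032748
Chained index = 100 × 0.931307 × 1.032748 = 96.1805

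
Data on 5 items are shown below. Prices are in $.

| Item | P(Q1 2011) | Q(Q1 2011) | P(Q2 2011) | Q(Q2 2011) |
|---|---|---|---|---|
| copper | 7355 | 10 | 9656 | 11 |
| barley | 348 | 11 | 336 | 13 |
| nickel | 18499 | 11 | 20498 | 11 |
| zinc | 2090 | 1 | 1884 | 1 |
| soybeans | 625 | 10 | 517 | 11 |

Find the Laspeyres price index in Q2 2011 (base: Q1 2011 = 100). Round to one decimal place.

Laspeyres price index uses base-period quantities as weights.
ΣP(Q2 2011)·Q(Q1 2011) = 9656×10 + 336×11 + 20498×11 + 1884×1 + 517×10 = 96560 + 3696 + 225478 + 1884 + 5170 = 332788
ΣP(Q1 2011)·Q(Q1 2011) = 7355×10 + 348×11 + 18499×11 + 2090×1 + 625×10 = 73550 + 3828 + 203489 + 2090 + 6250 = 289207
Index = 332788 / 289207 × 100 = 115.0691

115.1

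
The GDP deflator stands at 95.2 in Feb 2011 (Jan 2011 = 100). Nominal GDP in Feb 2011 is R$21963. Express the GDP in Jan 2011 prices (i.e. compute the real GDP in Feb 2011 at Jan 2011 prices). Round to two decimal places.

23070.38

Real = Nominal ÷ (Index/100) = 21963 ÷ (95.2/100)
     = 21963 ÷ 0.952 = 23070.3782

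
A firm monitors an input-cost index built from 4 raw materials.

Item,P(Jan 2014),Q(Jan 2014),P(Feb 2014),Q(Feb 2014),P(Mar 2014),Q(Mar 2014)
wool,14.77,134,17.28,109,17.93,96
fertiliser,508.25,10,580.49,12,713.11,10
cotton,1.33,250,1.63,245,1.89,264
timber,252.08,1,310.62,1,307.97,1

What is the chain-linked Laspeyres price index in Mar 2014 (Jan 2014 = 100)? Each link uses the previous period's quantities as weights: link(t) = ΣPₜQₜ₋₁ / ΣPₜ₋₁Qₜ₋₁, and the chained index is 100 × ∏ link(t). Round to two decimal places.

Link Jan 2014→Feb 2014:
ΣP(Feb 2014)Q(Jan 2014) = 17.28×134 + 580.49×10 + 1.63×250 + 310.62×1 = 2315.52 + 5804.9 + 407.5 + 310.62 = 8838.54
ΣP(Jan 2014)Q(Jan 2014) = 14.77×134 + 508.25×10 + 1.33×250 + 252.08×1 = 1979.18 + 5082.5 + 332.5 + 252.08 = 7646.26
link = 8838.54/7646.26 = 1.155930
Link Feb 2014→Mar 2014:
ΣP(Mar 2014)Q(Feb 2014) = 17.93×109 + 713.11×12 + 1.89×245 + 307.97×1 = 1954.37 + 8557.32 + 463.05 + 307.97 = 11282.71
ΣP(Feb 2014)Q(Feb 2014) = 17.28×109 + 580.49×12 + 1.63×245 + 310.62×1 = 1883.52 + 6965.88 + 399.35 + 310.62 = 9559.37
link = 11282.71/9559.37 = 1.180278
Chained index = 100 × 1.155930 × 1.180278 = 136.4318

136.43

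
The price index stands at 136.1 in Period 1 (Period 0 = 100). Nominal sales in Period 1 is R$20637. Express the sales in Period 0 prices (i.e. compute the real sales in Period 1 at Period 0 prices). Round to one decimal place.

15163.1

Real = Nominal ÷ (Index/100) = 20637 ÷ (136.1/100)
     = 20637 ÷ 1.361 = 15163.1154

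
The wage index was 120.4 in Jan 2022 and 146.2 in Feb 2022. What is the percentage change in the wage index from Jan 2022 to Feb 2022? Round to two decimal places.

Change = (146.2 − 120.4) / 120.4 × 100
       = 25.8 / 120.4 × 100 = 21.4286%

21.43%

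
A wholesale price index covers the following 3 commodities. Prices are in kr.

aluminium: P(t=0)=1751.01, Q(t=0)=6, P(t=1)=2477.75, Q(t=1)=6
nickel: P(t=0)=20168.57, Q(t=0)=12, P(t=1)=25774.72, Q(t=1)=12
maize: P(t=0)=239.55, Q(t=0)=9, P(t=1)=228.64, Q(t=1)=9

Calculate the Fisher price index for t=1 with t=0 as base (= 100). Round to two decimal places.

128.09

Laspeyres component (base-period weights):
ΣP(t=1)Q(t=0) = 2477.75×6 + 25774.72×12 + 228.64×9 = 14866.5 + 309296.64 + 2057.76 = 326220.9
ΣP(t=0)Q(t=0) = 1751.01×6 + 20168.57×12 + 239.55×9 = 10506.06 + 242022.84 + 2155.95 = 254684.85
L = 326220.9 / 254684.85 × 100 = 128.0881
Paasche component (current-period weights):
ΣP(t=1)Q(t=1) = 2477.75×6 + 25774.72×12 + 228.64×9 = 14866.5 + 309296.64 + 2057.76 = 326220.9
ΣP(t=0)Q(t=1) = 1751.01×6 + 20168.57×12 + 239.55×9 = 10506.06 + 242022.84 + 2155.95 = 254684.85
P = 326220.9 / 254684.85 × 100 = 128.0881
Fisher = √(L × P) = √(128.0881 × 128.0881) = 128.0881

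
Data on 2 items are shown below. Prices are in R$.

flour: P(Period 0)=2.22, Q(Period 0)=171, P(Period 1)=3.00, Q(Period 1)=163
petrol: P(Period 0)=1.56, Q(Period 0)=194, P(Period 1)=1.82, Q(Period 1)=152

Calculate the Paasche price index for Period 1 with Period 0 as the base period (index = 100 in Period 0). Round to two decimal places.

Paasche price index uses current-period quantities as weights.
ΣP(Period 1)·Q(Period 1) = 3.00×163 + 1.82×152 = 489 + 276.64 = 765.64
ΣP(Period 0)·Q(Period 1) = 2.22×163 + 1.56×152 = 361.86 + 237.12 = 598.98
Index = 765.64 / 598.98 × 100 = 127.8240

127.82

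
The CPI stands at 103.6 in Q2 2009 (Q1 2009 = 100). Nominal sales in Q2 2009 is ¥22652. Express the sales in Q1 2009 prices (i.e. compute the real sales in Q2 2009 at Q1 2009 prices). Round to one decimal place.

Real = Nominal ÷ (Index/100) = 22652 ÷ (103.6/100)
     = 22652 ÷ 1.036 = 21864.8649

21864.9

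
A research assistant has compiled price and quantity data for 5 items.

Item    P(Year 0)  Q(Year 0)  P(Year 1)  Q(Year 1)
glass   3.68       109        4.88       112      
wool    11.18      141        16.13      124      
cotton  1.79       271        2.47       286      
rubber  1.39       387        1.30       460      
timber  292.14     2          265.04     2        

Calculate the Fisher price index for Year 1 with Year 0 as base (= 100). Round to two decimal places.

Laspeyres component (base-period weights):
ΣP(Year 1)Q(Year 0) = 4.88×109 + 16.13×141 + 2.47×271 + 1.30×387 + 265.04×2 = 531.92 + 2274.33 + 669.37 + 503.1 + 530.08 = 4508.8
ΣP(Year 0)Q(Year 0) = 3.68×109 + 11.18×141 + 1.79×271 + 1.39×387 + 292.14×2 = 401.12 + 1576.38 + 485.09 + 537.93 + 584.28 = 3584.8
L = 4508.8 / 3584.8 × 100 = 125.7755
Paasche component (current-period weights):
ΣP(Year 1)Q(Year 1) = 4.88×112 + 16.13×124 + 2.47×286 + 1.30×460 + 265.04×2 = 546.56 + 2000.12 + 706.42 + 598 + 530.08 = 4381.18
ΣP(Year 0)Q(Year 1) = 3.68×112 + 11.18×124 + 1.79×286 + 1.39×460 + 292.14×2 = 412.16 + 1386.32 + 511.94 + 639.4 + 584.28 = 3534.1
P = 4381.18 / 3534.1 × 100 = 123.9688
Fisher = √(L × P) = √(125.7755 × 123.9688) = 124.8689

124.87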